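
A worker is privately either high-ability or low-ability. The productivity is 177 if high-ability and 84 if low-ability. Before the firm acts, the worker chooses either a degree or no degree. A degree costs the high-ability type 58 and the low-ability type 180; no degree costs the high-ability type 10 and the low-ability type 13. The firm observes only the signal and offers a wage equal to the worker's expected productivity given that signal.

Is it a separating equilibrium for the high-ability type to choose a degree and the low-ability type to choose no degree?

Yes

If types separate, degree earns payment 177 and no degree earns 84.
High-ability: degree gives 177 − 58 = 119; no degree gives 84 − 10 = 74. No deviation. ✓
Low-ability: no degree gives 84 − 13 = 71; degree gives 177 − 180 = -3. No deviation. ✓
Neither type gains from mimicking the other.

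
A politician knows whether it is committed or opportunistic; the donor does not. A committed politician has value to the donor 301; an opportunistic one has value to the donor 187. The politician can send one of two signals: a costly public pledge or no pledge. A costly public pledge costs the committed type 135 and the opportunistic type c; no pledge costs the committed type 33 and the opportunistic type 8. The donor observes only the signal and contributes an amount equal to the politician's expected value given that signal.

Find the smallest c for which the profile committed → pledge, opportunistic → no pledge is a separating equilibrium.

Under separation: pledge → committed (pays 301); no pledge → opportunistic (pays 187).
Committed: 301 − 135 = 166 ≥ 187 − 33 = 154. Holds regardless of c. ✓
Opportunistic: 187 − 8 ≥ 301 − c, so c ≥ 301 − 179 = 122.

122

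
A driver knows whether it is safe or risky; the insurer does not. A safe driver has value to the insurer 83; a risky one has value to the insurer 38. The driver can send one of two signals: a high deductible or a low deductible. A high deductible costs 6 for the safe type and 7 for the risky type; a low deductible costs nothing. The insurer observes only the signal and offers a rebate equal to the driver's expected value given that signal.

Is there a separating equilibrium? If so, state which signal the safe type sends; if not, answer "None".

Try safe → high deductible, risky → low deductible:
  If types separate, high deductible earns payment 83 and low deductible earns 38.
  Safe: high deductible gives 83 − 6 = 77; low deductible gives 38 − 0 = 38. No deviation. ✓
  Risky: low deductible gives 38 − 0 = 38; high deductible gives 83 − 7 = 76. Would deviate. ✗
Try safe → low deductible, risky → high deductible:
  If types separate, low deductible earns payment 83 and high deductible earns 38.
  Safe: low deductible gives 83 − 0 = 83; high deductible gives 38 − 6 = 32. No deviation. ✓
  Risky: high deductible gives 38 − 7 = 31; low deductible gives 83 − 0 = 83. Would deviate. ✗
Neither assignment is incentive-compatible.

None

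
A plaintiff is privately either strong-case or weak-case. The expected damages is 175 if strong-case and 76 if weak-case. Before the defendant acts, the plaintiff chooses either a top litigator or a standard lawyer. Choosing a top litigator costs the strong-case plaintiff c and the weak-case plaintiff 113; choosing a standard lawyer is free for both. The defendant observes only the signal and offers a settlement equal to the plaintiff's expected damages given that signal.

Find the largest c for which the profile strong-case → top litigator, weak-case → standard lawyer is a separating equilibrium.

99

Under separation: top litigator → strong-case (pays 175); standard lawyer → weak-case (pays 76).
Weak-case: 76 − 0 = 76 ≥ 175 − 113 = 62. Holds regardless of c. ✓
Strong-case: 175 − c ≥ 76 − 0, so c ≤ 175 − 76 = 99.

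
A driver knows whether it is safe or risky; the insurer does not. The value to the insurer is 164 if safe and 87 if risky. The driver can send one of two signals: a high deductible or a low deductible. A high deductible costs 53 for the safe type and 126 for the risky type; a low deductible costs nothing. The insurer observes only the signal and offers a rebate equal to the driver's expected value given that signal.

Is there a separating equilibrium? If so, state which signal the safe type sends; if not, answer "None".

high deductible

Try safe → high deductible, risky → low deductible:
  If types separate, high deductible earns payment 164 and low deductible earns 87.
  Safe: high deductible gives 164 − 53 = 111; low deductible gives 87 − 0 = 87. No deviation. ✓
  Risky: low deductible gives 87 − 0 = 87; high deductible gives 164 − 126 = 38. No deviation. ✓
Both hold — the safe type sends high deductible.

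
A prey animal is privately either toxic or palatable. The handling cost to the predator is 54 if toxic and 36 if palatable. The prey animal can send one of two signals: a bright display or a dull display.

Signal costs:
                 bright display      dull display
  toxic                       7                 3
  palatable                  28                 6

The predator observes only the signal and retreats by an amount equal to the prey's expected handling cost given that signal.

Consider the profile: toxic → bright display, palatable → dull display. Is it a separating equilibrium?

If types separate, bright display earns payment 54 and dull display earns 36.
Toxic: bright display gives 54 − 7 = 47; dull display gives 36 − 3 = 33. No deviation. ✓
Palatable: dull display gives 36 − 6 = 30; bright display gives 54 − 28 = 26. No deviation. ✓
Neither type gains from mimicking the other.

Yes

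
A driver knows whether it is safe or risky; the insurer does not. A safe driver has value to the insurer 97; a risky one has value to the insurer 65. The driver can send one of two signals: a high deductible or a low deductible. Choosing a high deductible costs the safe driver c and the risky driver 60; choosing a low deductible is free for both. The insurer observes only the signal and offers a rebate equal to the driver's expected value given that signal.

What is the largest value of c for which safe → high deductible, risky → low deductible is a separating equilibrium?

Under separation: high deductible → safe (pays 97); low deductible → risky (pays 65).
Risky: 65 − 0 = 65 ≥ 97 − 60 = 37. Holds regardless of c. ✓
Safe: 97 − c ≥ 65 − 0, so c ≤ 97 − 65 = 32.

32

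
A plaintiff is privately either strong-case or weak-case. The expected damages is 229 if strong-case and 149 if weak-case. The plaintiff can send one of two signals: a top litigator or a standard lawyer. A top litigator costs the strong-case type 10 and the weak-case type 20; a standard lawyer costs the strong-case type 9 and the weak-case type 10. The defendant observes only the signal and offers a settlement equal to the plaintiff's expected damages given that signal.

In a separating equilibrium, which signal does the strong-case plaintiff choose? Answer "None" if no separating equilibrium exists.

None

Try strong-case → top litigator, weak-case → standard lawyer:
  If types separate, top litigator earns payment 229 and standard lawyer earns 149.
  Strong-case: top litigator gives 229 − 10 = 219; standard lawyer gives 149 − 9 = 140. No deviation. ✓
  Weak-case: standard lawyer gives 149 − 10 = 139; top litigator gives 229 − 20 = 209. Would deviate. ✗
Try strong-case → standard lawyer, weak-case → top litigator:
  If types separate, standard lawyer earns payment 229 and top litigator earns 149.
  Strong-case: standard lawyer gives 229 − 9 = 220; top litigator gives 149 − 10 = 139. No deviation. ✓
  Weak-case: top litigator gives 149 − 20 = 129; standard lawyer gives 229 − 10 = 219. Would deviate. ✗
Neither assignment is incentive-compatible.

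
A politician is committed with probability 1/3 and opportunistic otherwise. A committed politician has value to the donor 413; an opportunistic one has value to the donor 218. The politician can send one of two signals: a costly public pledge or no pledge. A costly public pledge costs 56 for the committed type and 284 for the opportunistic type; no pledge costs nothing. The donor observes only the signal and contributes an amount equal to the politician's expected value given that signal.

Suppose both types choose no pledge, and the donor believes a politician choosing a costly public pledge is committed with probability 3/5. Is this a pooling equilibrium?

Yes

At the pooled signal (no pledge) the donor holds the prior 1/3 and pays 1/3·413 + 2/3·218 = 283. Off-path (pledge) belief 3/5 gives 3/5·413 + 2/5·218 = 335.
Committed: no pledge gives 283 − 0 = 283; pledge gives 335 − 56 = 279. Stays. ✓
Opportunistic: no pledge gives 283 − 0 = 283; pledge gives 335 − 284 = 51. Stays. ✓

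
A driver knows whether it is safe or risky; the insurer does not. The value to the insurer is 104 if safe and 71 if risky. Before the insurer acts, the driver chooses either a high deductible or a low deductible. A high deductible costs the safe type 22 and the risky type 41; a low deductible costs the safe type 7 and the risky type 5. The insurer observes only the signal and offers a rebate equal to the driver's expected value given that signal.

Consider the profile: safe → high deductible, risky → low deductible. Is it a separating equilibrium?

Yes

Under separation the insurer infers type exactly: high deductible → safe (pays 104), low deductible → risky (pays 71).
Safe: high deductible gives 104 − 22 = 82; low deductible gives 71 − 7 = 64. No deviation. ✓
Risky: low deductible gives 71 − 5 = 66; high deductible gives 104 − 41 = 63. No deviation. ✓
Neither type gains from mimicking the other.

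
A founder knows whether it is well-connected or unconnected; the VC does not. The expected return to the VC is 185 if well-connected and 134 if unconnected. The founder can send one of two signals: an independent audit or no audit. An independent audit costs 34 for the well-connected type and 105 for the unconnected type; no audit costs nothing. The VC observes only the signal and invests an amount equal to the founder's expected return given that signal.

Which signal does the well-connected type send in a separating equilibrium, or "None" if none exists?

audit

Try well-connected → audit, unconnected → no audit:
  Under separation the VC infers type exactly: audit → well-connected (pays 185), no audit → unconnected (pays 134).
  Well-connected: audit gives 185 − 34 = 151; no audit gives 134 − 0 = 134. No deviation. ✓
  Unconnected: no audit gives 134 − 0 = 134; audit gives 185 − 105 = 80. No deviation. ✓
Both hold — the well-connected type sends audit.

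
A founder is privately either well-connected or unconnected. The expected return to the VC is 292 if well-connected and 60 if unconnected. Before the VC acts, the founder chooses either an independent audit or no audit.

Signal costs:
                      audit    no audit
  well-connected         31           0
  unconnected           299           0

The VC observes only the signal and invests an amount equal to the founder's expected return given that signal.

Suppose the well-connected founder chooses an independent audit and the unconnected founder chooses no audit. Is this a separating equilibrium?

Under separation the VC infers type exactly: audit → well-connected (pays 292), no audit → unconnected (pays 60).
Well-connected: audit gives 292 − 31 = 261; no audit gives 60 − 0 = 60. No deviation. ✓
Unconnected: no audit gives 60 − 0 = 60; audit gives 292 − 299 = -7. No deviation. ✓
Both incentive constraints hold.

Yes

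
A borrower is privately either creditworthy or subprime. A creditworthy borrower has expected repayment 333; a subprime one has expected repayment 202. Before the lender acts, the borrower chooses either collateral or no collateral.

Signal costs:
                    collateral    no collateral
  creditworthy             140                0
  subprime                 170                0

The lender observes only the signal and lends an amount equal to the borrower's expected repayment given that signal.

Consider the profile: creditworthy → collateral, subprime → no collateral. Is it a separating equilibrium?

Under separation the lender infers type exactly: collateral → creditworthy (pays 333), no collateral → subprime (pays 202).
Creditworthy: collateral gives 333 − 140 = 193; no collateral gives 202 − 0 = 202. Would deviate. ✗
Subprime: no collateral gives 202 − 0 = 202; collateral gives 333 − 170 = 163. No deviation. ✓

No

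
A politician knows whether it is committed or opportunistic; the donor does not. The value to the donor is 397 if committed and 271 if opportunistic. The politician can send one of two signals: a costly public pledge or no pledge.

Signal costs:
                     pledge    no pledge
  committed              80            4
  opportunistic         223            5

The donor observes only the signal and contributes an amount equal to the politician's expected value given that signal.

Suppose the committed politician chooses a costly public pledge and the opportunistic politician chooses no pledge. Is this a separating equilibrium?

Under separation the donor infers type exactly: pledge → committed (pays 397), no pledge → opportunistic (pays 271).
Committed: pledge gives 397 − 80 = 317; no pledge gives 271 − 4 = 267. No deviation. ✓
Opportunistic: no pledge gives 271 − 5 = 266; pledge gives 397 − 223 = 174. No deviation. ✓
Both incentive constraints hold.

Yes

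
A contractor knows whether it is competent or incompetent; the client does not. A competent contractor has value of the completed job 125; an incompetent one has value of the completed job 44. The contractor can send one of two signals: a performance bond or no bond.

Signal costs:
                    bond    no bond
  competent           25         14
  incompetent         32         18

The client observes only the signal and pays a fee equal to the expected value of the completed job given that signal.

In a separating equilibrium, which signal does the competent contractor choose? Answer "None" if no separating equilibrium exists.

Try competent → bond, incompetent → no bond:
  Under separation the client infers type exactly: bond → competent (pays 125), no bond → incompetent (pays 44).
  Competent: bond gives 125 − 25 = 100; no bond gives 44 − 14 = 30. No deviation. ✓
  Incompetent: no bond gives 44 − 18 = 26; bond gives 125 − 32 = 93. Would deviate. ✗
Try competent → no bond, incompetent → bond:
  Under separation the client infers type exactly: no bond → competent (pays 125), bond → incompetent (pays 44).
  Competent: no bond gives 125 − 14 = 111; bond gives 44 − 25 = 19. No deviation. ✓
  Incompetent: bond gives 44 − 32 = 12; no bond gives 125 − 18 = 107. Would deviate. ✗
Neither assignment is incentive-compatible.

None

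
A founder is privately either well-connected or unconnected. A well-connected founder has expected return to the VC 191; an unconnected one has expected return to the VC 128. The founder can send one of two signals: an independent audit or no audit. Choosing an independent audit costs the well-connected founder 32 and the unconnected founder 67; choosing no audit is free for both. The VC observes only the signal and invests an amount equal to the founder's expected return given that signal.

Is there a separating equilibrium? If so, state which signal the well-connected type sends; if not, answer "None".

Try well-connected → audit, unconnected → no audit:
  If types separate, audit earns payment 191 and no audit earns 128.
  Well-connected: audit gives 191 − 32 = 159; no audit gives 128 − 0 = 128. No deviation. ✓
  Unconnected: no audit gives 128 − 0 = 128; audit gives 191 − 67 = 124. No deviation. ✓
Both hold — the well-connected type sends audit.

audit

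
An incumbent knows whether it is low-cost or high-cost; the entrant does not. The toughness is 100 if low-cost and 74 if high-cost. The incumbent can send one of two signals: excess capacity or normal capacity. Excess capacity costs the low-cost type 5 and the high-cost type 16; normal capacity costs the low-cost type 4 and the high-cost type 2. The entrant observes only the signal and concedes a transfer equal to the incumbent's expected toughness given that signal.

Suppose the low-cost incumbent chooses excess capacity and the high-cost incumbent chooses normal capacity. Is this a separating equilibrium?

No

If types separate, excess capacity earns payment 100 and normal capacity earns 74.
Low-cost: excess capacity gives 100 − 5 = 95; normal capacity gives 74 − 4 = 70. No deviation. ✓
High-cost: normal capacity gives 74 − 2 = 72; excess capacity gives 100 − 16 = 84. Would deviate. ✗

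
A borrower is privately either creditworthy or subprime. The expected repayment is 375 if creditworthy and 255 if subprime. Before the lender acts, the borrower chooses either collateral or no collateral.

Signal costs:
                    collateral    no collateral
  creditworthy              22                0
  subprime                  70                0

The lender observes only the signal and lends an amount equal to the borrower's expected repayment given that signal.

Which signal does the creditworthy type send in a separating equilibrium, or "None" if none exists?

Try creditworthy → collateral, subprime → no collateral:
  If types separate, collateral earns payment 375 and no collateral earns 255.
  Creditworthy: collateral gives 375 − 22 = 353; no collateral gives 255 − 0 = 255. No deviation. ✓
  Subprime: no collateral gives 255 − 0 = 255; collateral gives 375 − 70 = 305. Would deviate. ✗
Try creditworthy → no collateral, subprime → collateral:
  If types separate, no collateral earns payment 375 and collateral earns 255.
  Creditworthy: no collateral gives 375 − 0 = 375; collateral gives 255 − 22 = 233. No deviation. ✓
  Subprime: collateral gives 255 − 70 = 185; no collateral gives 375 − 0 = 375. Would deviate. ✗
Neither assignment is incentive-compatible.

None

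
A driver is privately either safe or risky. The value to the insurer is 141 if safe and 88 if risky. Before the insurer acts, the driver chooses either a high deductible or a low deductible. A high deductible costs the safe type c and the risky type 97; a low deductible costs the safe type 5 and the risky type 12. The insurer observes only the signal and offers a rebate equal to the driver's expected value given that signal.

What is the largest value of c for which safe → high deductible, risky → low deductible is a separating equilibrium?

Under separation: high deductible → safe (pays 141); low deductible → risky (pays 88).
Risky: 88 − 12 = 76 ≥ 141 − 97 = 44. Holds regardless of c. ✓
Safe: 141 − c ≥ 88 − 5, so c ≤ 141 − 83 = 58.

58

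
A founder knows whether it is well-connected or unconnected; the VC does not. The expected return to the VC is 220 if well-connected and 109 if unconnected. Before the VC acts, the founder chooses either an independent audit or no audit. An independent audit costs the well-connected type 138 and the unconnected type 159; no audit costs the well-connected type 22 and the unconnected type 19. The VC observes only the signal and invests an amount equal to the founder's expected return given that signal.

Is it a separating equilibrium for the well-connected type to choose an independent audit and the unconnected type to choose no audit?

No

If types separate, audit earns payment 220 and no audit earns 109.
Well-connected: audit gives 220 − 138 = 82; no audit gives 109 − 22 = 87. Would deviate. ✗
Unconnected: no audit gives 109 − 19 = 90; audit gives 220 − 159 = 61. No deviation. ✓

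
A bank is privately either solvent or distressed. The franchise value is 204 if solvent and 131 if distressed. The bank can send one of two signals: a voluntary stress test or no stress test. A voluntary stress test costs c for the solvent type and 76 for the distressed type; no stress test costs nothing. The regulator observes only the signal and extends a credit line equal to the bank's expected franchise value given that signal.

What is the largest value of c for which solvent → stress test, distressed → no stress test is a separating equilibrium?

73

Under separation: stress test → solvent (pays 204); no stress test → distressed (pays 131).
Distressed: 131 − 0 = 131 ≥ 204 − 76 = 128. Holds regardless of c. ✓
Solvent: 204 − c ≥ 131 − 0, so c ≤ 204 − 131 = 73.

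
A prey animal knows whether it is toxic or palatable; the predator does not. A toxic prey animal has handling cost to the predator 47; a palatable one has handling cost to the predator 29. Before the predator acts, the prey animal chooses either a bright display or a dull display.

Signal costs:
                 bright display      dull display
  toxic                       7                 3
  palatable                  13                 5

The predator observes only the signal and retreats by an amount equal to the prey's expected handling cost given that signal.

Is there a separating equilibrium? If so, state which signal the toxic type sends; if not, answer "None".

None

Try toxic → bright display, palatable → dull display:
  If types separate, bright display earns payment 47 and dull display earns 29.
  Toxic: bright display gives 47 − 7 = 40; dull display gives 29 − 3 = 26. No deviation. ✓
  Palatable: dull display gives 29 − 5 = 24; bright display gives 47 − 13 = 34. Would deviate. ✗
Try toxic → dull display, palatable → bright display:
  If types separate, dull display earns payment 47 and bright display earns 29.
  Toxic: dull display gives 47 − 3 = 44; bright display gives 29 − 7 = 22. No deviation. ✓
  Palatable: bright display gives 29 − 13 = 16; dull display gives 47 − 5 = 42. Would deviate. ✗
Neither assignment is incentive-compatible.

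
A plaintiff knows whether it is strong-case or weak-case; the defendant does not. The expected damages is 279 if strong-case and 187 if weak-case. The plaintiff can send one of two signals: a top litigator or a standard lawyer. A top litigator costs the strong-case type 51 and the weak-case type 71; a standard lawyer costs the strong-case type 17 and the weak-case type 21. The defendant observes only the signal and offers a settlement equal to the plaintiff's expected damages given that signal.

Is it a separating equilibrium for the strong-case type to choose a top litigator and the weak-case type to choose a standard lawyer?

No

If types separate, top litigator earns payment 279 and standard lawyer earns 187.
Strong-case: top litigator gives 279 − 51 = 228; standard lawyer gives 187 − 17 = 170. No deviation. ✓
Weak-case: standard lawyer gives 187 − 21 = 166; top litigator gives 279 − 71 = 208. Would deviate. ✗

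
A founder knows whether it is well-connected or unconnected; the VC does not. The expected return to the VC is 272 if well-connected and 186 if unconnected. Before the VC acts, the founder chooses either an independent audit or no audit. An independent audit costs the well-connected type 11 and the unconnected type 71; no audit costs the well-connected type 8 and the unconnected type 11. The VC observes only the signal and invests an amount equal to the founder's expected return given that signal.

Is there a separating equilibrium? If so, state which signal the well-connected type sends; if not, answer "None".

Try well-connected → audit, unconnected → no audit:
  Under separation the VC infers type exactly: audit → well-connected (pays 272), no audit → unconnected (pays 186).
  Well-connected: audit gives 272 − 11 = 261; no audit gives 186 − 8 = 178. No deviation. ✓
  Unconnected: no audit gives 186 − 11 = 175; audit gives 272 − 71 = 201. Would deviate. ✗
Try well-connected → no audit, unconnected → audit:
  Under separation the VC infers type exactly: no audit → well-connected (pays 272), audit → unconnected (pays 186).
  Well-connected: no audit gives 272 − 8 = 264; audit gives 186 − 11 = 175. No deviation. ✓
  Unconnected: audit gives 186 − 71 = 115; no audit gives 272 − 11 = 261. Would deviate. ✗
Neither assignment is incentive-compatible.

None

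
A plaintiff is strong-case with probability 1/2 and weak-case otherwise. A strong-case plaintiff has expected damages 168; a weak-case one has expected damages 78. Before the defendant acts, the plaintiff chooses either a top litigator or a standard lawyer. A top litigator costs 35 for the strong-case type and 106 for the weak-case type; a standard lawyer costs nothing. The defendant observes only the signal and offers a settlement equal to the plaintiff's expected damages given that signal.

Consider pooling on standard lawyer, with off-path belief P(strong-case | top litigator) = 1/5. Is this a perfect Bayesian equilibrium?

At the pooled signal (standard lawyer) the defendant holds the prior 1/2 and pays 1/2·168 + 1/2·78 = 123. Off-path (top litigator) belief 1/5 gives 1/5·168 + 4/5·78 = 96.
Strong-case: standard lawyer gives 123 − 0 = 123; top litigator gives 96 − 35 = 61. Stays. ✓
Weak-case: standard lawyer gives 123 − 0 = 123; top litigator gives 96 − 106 = -10. Stays. ✓

Yes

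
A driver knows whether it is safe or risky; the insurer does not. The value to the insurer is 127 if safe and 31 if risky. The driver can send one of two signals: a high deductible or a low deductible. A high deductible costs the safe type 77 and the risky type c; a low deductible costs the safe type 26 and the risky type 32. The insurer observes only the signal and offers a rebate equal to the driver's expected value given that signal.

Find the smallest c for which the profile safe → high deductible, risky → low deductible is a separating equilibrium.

128

Under separation: high deductible → safe (pays 127); low deductible → risky (pays 31).
Safe: 127 − 77 = 50 ≥ 31 − 26 = 5. Holds regardless of c. ✓
Risky: 31 − 32 ≥ 127 − c, so c ≥ 127 − -1 = 128.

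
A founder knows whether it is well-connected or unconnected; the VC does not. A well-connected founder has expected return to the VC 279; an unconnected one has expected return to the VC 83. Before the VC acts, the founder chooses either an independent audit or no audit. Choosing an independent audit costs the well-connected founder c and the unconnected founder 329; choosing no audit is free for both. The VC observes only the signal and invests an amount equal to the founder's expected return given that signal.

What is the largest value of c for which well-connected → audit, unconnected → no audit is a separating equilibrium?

196

Under separation: audit → well-connected (pays 279); no audit → unconnected (pays 83).
Unconnected: 83 − 0 = 83 ≥ 279 − 329 = -50. Holds regardless of c. ✓
Well-connected: 279 − c ≥ 83 − 0, so c ≤ 279 − 83 = 196.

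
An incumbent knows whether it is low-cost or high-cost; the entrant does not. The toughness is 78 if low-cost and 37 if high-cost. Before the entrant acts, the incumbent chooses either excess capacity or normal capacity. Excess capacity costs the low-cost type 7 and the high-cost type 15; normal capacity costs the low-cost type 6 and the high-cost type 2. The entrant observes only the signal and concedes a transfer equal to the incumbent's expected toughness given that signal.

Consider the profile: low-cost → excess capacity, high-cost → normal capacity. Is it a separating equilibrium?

No

Under separation the entrant infers type exactly: excess capacity → low-cost (pays 78), normal capacity → high-cost (pays 37).
Low-cost: excess capacity gives 78 − 7 = 71; normal capacity gives 37 − 6 = 31. No deviation. ✓
High-cost: normal capacity gives 37 − 2 = 35; excess capacity gives 78 − 15 = 63. Would deviate. ✗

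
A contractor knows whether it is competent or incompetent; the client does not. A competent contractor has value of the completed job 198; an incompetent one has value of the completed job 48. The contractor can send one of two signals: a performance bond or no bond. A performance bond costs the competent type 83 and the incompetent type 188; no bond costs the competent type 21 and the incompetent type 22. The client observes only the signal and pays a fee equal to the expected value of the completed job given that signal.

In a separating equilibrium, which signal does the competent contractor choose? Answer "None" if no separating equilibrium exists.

Try competent → bond, incompetent → no bond:
  Under separation the client infers type exactly: bond → competent (pays 198), no bond → incompetent (pays 48).
  Competent: bond gives 198 − 83 = 115; no bond gives 48 − 21 = 27. No deviation. ✓
  Incompetent: no bond gives 48 − 22 = 26; bond gives 198 − 188 = 10. No deviation. ✓
Both hold — the competent type sends bond.

bond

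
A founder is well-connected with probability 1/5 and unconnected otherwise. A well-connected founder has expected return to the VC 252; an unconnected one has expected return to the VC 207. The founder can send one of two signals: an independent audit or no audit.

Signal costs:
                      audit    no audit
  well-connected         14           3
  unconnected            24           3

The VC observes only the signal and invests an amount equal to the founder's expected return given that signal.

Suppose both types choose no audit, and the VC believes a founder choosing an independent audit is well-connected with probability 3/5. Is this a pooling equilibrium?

On the equilibrium path (no audit) the VC holds the prior 1/5 and pays 1/5·252 + 4/5·207 = 216. Off-path (audit) belief 3/5 gives 3/5·252 + 2/5·207 = 234.
Well-connected: no audit gives 216 − 3 = 213; audit gives 234 − 14 = 220. Deviates. ✗
Unconnected: no audit gives 216 − 3 = 213; audit gives 234 − 24 = 210. Stays. ✓

No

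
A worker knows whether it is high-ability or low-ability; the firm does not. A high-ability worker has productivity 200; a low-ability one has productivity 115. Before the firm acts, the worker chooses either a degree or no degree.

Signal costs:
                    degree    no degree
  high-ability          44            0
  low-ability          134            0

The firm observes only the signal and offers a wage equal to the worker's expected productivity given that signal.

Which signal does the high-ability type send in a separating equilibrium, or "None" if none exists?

Try high-ability → degree, low-ability → no degree:
  If types separate, degree earns payment 200 and no degree earns 115.
  High-ability: degree gives 200 − 44 = 156; no degree gives 115 − 0 = 115. No deviation. ✓
  Low-ability: no degree gives 115 − 0 = 115; degree gives 200 − 134 = 66. No deviation. ✓
Both hold — the high-ability type sends degree.

degree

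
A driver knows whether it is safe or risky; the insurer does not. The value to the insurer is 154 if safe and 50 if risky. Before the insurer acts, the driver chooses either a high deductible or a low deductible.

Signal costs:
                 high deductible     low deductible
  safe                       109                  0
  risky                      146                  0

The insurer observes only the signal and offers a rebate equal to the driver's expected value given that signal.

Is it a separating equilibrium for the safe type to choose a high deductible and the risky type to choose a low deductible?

If types separate, high deductible earns payment 154 and low deductible earns 50.
Safe: high deductible gives 154 − 109 = 45; low deductible gives 50 − 0 = 50. Would deviate. ✗
Risky: low deductible gives 50 − 0 = 50; high deductible gives 154 − 146 = 8. No deviation. ✓

No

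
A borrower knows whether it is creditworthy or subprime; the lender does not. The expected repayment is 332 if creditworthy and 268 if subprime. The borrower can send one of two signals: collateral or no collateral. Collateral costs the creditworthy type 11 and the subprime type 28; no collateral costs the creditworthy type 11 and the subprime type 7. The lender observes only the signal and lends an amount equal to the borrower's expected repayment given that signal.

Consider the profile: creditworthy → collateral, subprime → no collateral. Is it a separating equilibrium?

No

Under separation the lender infers type exactly: collateral → creditworthy (pays 332), no collateral → subprime (pays 268).
Creditworthy: collateral gives 332 − 11 = 321; no collateral gives 268 − 11 = 257. No deviation. ✓
Subprime: no collateral gives 268 − 7 = 261; collateral gives 332 − 28 = 304. Would deviate. ✗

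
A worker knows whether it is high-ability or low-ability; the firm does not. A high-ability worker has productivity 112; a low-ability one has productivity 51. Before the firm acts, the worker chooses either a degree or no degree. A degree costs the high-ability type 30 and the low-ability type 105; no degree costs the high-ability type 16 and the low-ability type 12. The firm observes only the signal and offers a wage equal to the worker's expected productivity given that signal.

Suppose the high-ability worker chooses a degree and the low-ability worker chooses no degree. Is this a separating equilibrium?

If types separate, degree earns payment 112 and no degree earns 51.
High-ability: degree gives 112 − 30 = 82; no degree gives 51 − 16 = 35. No deviation. ✓
Low-ability: no degree gives 51 − 12 = 39; degree gives 112 − 105 = 7. No deviation. ✓
Neither type gains from mimicking the other.

Yes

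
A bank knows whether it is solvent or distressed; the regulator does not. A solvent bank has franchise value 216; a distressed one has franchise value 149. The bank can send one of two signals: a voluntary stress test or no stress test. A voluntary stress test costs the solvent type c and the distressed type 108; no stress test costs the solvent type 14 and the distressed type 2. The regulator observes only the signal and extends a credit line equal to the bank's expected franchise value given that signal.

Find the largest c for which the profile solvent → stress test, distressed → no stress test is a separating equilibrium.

81

Under separation: stress test → solvent (pays 216); no stress test → distressed (pays 149).
Distressed: 149 − 2 = 147 ≥ 216 − 108 = 108. Holds regardless of c. ✓
Solvent: 216 − c ≥ 149 − 14, so c ≤ 216 − 135 = 81.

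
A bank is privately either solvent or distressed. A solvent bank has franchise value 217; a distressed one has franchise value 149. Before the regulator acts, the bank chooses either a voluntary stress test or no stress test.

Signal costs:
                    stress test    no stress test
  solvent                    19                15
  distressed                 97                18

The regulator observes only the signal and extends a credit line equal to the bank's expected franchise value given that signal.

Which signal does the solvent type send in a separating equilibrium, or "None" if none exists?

Try solvent → stress test, distressed → no stress test:
  If types separate, stress test earns payment 217 and no stress test earns 149.
  Solvent: stress test gives 217 − 19 = 198; no stress test gives 149 − 15 = 134. No deviation. ✓
  Distressed: no stress test gives 149 − 18 = 131; stress test gives 217 − 97 = 120. No deviation. ✓
Both hold — the solvent type sends stress test.

stress test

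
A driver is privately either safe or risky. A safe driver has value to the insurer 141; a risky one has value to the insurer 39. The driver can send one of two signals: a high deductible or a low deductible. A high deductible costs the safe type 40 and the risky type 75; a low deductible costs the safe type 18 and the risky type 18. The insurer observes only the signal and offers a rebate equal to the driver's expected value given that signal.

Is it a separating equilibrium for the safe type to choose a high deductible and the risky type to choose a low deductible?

Under separation the insurer infers type exactly: high deductible → safe (pays 141), low deductible → risky (pays 39).
Safe: high deductible gives 141 − 40 = 101; low deductible gives 39 − 18 = 21. No deviation. ✓
Risky: low deductible gives 39 − 18 = 21; high deductible gives 141 − 75 = 66. Would deviate. ✗

No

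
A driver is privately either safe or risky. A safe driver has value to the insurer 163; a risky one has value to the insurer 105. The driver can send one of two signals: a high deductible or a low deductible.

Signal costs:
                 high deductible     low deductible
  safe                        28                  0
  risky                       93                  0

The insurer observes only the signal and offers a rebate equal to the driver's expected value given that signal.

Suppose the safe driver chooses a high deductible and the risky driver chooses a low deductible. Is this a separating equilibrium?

Yes

Under separation the insurer infers type exactly: high deductible → safe (pays 163), low deductible → risky (pays 105).
Safe: high deductible gives 163 − 28 = 135; low deductible gives 105 − 0 = 105. No deviation. ✓
Risky: low deductible gives 105 − 0 = 105; high deductible gives 163 − 93 = 70. No deviation. ✓
Both incentive constraints hold.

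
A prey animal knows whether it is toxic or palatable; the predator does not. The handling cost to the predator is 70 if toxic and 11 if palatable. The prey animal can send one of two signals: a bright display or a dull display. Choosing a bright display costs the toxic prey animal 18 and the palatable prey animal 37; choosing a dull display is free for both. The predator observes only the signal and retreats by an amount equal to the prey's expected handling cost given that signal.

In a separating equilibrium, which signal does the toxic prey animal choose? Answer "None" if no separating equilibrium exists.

None

Try toxic → bright display, palatable → dull display:
  Under separation the predator infers type exactly: bright display → toxic (pays 70), dull display → palatable (pays 11).
  Toxic: bright display gives 70 − 18 = 52; dull display gives 11 − 0 = 11. No deviation. ✓
  Palatable: dull display gives 11 − 0 = 11; bright display gives 70 − 37 = 33. Would deviate. ✗
Try toxic → dull display, palatable → bright display:
  Under separation the predator infers type exactly: dull display → toxic (pays 70), bright display → palatable (pays 11).
  Toxic: dull display gives 70 − 0 = 70; bright display gives 11 − 18 = -7. No deviation. ✓
  Palatable: bright display gives 11 − 37 = -26; dull display gives 70 − 0 = 70. Would deviate. ✗
Neither assignment is incentive-compatible.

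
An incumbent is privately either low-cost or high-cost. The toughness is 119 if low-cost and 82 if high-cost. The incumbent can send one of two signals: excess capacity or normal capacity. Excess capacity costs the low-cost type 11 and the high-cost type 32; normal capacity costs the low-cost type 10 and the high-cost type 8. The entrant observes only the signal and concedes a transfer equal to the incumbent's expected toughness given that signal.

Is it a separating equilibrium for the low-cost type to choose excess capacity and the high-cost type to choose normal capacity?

If types separate, excess capacity earns payment 119 and normal capacity earns 82.
Low-cost: excess capacity gives 119 − 11 = 108; normal capacity gives 82 − 10 = 72. No deviation. ✓
High-cost: normal capacity gives 82 − 8 = 74; excess capacity gives 119 − 32 = 87. Would deviate. ✗

No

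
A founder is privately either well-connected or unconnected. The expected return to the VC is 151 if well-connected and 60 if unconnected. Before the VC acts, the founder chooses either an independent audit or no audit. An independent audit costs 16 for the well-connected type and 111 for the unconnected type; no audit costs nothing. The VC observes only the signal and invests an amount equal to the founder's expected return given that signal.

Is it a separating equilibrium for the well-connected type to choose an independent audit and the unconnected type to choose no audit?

If types separate, audit earns payment 151 and no audit earns 60.
Well-connected: audit gives 151 − 16 = 135; no audit gives 60 − 0 = 60. No deviation. ✓
Unconnected: no audit gives 60 − 0 = 60; audit gives 151 − 111 = 40. No deviation. ✓
Both incentive constraints hold.

Yes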